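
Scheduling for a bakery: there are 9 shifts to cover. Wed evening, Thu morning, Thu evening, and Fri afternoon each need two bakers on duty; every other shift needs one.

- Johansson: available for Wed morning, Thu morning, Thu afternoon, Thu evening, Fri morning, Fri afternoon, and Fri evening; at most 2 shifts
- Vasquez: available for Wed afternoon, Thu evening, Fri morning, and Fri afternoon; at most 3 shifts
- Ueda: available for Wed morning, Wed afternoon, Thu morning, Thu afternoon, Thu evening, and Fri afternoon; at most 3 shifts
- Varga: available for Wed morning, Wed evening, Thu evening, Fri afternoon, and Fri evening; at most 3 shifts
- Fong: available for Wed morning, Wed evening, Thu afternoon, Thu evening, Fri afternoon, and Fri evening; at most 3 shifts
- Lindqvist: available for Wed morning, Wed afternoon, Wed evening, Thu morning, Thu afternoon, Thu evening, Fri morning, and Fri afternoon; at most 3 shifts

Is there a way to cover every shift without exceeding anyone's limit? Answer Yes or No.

One valid schedule: Wed morning→Ueda, Wed afternoon→Vasquez, Wed evening→Varga+Fong, Thu morning→Johansson+Ueda, Thu afternoon→Ueda, Thu evening→Vasquez+Varga, Fri morning→Johansson, Fri afternoon→Vasquez+Fong, Fri evening→Varga.
Loads: Johansson 2/2, Vasquez 3/3, Ueda 3/3, Varga 3/3, Fong 2/3, Lindqvist 0/3 — all within limits.

Yes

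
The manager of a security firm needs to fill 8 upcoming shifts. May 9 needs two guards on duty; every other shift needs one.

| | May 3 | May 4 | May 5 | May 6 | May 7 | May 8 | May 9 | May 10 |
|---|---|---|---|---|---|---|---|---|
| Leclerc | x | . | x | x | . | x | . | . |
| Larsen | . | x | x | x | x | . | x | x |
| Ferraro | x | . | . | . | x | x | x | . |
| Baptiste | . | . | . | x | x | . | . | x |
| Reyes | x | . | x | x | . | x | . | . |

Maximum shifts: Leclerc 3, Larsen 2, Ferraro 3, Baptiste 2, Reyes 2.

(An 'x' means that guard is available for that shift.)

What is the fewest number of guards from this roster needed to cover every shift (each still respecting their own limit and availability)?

4

9 slots to fill and no one can take more than 3, so at least ⌈9/3⌉ = 3 guards are needed.
Any 3 guards together have capacity at most 3+3+2 = 8 < 9 slots, so 3 can never suffice.
Leclerc, Larsen, Ferraro, and Baptiste alone can cover everything: May 3→Leclerc, May 4→Larsen, May 5→Leclerc, May 6→Baptiste, May 7→Ferraro, May 8→Leclerc, May 9→Larsen+Ferraro, May 10→Baptiste.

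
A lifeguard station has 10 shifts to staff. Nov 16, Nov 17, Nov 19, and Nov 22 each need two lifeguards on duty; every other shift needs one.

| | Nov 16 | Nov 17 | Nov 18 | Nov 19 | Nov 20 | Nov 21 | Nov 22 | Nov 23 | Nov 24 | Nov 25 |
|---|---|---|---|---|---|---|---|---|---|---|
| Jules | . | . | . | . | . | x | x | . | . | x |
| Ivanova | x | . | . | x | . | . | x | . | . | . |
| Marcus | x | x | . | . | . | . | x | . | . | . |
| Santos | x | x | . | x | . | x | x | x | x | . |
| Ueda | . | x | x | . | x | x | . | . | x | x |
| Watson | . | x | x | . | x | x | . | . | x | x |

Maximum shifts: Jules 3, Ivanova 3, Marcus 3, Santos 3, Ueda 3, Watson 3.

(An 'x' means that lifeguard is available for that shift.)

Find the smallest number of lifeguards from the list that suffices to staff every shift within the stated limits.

14 slots to fill and no one can take more than 3, so at least ⌈14/3⌉ = 5 lifeguards are needed.
Jules, Ivanova, Marcus, Santos, and Ueda alone can cover everything: Nov 16→Ivanova+Marcus, Nov 17→Marcus+Ueda, Nov 18→Ueda, Nov 19→Ivanova+Santos, Nov 20→Ueda, Nov 21→Jules, Nov 22→Jules+Ivanova, Nov 23→Santos, Nov 24→Santos, Nov 25→Jules.

5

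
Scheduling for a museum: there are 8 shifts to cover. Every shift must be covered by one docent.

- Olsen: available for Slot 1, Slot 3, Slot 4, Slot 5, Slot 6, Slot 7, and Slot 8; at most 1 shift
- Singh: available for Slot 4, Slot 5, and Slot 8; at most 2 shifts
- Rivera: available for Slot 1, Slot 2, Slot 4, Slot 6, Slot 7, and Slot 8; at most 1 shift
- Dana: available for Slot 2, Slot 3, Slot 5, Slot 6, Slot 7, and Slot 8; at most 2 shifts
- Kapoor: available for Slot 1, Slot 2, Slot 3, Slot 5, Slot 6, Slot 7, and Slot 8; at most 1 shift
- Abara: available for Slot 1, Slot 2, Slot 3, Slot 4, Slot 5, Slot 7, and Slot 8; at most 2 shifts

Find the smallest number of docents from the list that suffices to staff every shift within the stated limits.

5

8 slots to fill and no one can take more than 2, so at least ⌈8/2⌉ = 4 docents are needed.
Any 4 docents together have capacity at most 2+2+2+1 = 7 < 8 slots, so 4 can never suffice.
Olsen, Singh, Rivera, Dana, and Abara alone can cover everything: Slot 1→Olsen, Slot 2→Rivera, Slot 3→Dana, Slot 4→Singh, Slot 5→Singh, Slot 6→Dana, Slot 7→Abara, Slot 8→Abara.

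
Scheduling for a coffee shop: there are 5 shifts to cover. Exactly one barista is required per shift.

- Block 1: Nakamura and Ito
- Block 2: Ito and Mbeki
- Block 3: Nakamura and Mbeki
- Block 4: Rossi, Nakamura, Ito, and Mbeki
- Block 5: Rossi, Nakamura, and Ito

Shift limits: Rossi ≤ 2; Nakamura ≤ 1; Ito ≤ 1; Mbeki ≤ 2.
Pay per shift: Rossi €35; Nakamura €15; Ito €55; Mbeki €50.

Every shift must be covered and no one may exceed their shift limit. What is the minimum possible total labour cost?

€185

Picking the cheapest available barista for each shift independently would cost €110, but that ignores the shift limits.
An optimal schedule: Block 1→Nakamura, Block 2→Mbeki, Block 3→Mbeki, Block 4→Rossi, Block 5→Rossi.
Total: 15 + 50 + 50 + 35 + 35 = €185.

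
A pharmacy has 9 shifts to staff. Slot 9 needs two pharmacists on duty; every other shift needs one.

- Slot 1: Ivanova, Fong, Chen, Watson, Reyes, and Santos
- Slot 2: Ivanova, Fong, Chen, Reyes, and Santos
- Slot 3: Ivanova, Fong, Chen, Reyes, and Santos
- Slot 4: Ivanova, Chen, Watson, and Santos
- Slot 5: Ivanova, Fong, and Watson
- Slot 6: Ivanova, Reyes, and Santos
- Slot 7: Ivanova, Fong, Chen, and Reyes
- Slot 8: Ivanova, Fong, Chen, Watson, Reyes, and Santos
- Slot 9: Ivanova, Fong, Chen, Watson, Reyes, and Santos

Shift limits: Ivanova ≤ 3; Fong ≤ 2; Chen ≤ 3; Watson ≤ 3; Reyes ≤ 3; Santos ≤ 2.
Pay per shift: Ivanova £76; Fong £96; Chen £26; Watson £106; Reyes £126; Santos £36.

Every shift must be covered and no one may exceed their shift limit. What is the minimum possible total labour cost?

Picking the cheapest available pharmacist for each shift independently would cost £330, but that ignores the shift limits.
An optimal schedule: Slot 1→Ivanova, Slot 2→Chen, Slot 3→Santos, Slot 4→Chen, Slot 5→Ivanova, Slot 6→Santos, Slot 7→Chen, Slot 8→Fong, Slot 9→Ivanova+Fong.
Total: 76 + 26 + 36 + 26 + 76 + 36 + 26 + 96 + 76 + 96 = £570.

£570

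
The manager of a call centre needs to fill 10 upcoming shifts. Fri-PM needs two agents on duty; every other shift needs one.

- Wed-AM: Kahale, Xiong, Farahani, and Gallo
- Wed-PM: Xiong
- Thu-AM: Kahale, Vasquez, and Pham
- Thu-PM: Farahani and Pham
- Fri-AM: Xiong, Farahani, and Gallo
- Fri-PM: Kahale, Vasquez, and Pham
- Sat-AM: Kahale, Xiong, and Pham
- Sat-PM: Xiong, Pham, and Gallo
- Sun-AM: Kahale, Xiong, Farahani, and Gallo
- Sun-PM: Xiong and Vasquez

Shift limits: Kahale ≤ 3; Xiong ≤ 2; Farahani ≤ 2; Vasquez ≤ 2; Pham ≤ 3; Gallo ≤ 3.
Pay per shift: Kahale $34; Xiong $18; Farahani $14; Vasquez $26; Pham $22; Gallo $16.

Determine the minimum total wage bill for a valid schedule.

$204

Wed-PM can only be covered by Xiong, so that assignment is forced.
Picking the cheapest available agent for each shift independently would cost $196, but that ignores the shift limits.
An optimal schedule: Wed-AM→Gallo, Wed-PM→Xiong, Thu-AM→Pham, Thu-PM→Farahani, Fri-AM→Farahani, Fri-PM→Pham+Vasquez, Sat-AM→Pham, Sat-PM→Gallo, Sun-AM→Gallo, Sun-PM→Xiong.
Total: 16 + 18 + 22 + 14 + 14 + 22 + 26 + 22 + 16 + 16 + 18 = $204.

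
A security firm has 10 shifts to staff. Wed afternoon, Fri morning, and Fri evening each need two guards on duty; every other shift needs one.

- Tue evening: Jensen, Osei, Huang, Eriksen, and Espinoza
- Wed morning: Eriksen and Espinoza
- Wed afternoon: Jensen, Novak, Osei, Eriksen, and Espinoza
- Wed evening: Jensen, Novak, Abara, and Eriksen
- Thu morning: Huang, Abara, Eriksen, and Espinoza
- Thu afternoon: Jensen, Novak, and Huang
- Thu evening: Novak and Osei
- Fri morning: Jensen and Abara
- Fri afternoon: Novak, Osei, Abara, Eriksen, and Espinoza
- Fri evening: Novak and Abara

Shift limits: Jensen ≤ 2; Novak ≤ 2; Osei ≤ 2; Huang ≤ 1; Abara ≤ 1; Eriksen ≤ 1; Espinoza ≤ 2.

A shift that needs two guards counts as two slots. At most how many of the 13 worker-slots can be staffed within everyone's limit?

Total capacity across all guards is 2+2+2+1+1+1+2 = 11, and 13 slots are needed, so at most 11 can be filled.
An assignment achieving 11: Tue evening→Osei, Wed morning→Eriksen, Wed afternoon→Osei+Espinoza, Thu morning→Huang, Thu afternoon→Jensen, Thu evening→Novak, Fri morning→Jensen+Abara, Fri afternoon→Espinoza, Fri evening→Novak.
Loads: Jensen 2/2, Novak 2/2, Osei 2/2, Huang 1/1, Abara 1/1, Eriksen 1/1, Espinoza 2/2.

11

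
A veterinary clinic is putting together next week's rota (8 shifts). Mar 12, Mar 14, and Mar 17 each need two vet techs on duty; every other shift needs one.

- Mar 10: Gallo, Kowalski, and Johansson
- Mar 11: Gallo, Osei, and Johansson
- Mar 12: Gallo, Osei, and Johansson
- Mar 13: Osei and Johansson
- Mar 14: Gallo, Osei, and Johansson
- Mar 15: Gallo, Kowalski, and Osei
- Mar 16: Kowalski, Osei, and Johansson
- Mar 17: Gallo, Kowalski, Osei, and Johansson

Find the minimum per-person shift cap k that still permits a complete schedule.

3

With 4 vet techs and 11 worker-slots to fill, someone must work at least ⌈11/4⌉ = 3 shifts, so k ≥ 3.
k = 3 works: Mar 10→Gallo, Mar 11→Gallo, Mar 12→Gallo+Osei, Mar 13→Osei, Mar 14→Osei+Johansson, Mar 15→Kowalski, Mar 16→Kowalski, Mar 17→Kowalski+Johansson.
Loads: Gallo 3, Kowalski 3, Osei 3, Johansson 2 — all ≤ 3.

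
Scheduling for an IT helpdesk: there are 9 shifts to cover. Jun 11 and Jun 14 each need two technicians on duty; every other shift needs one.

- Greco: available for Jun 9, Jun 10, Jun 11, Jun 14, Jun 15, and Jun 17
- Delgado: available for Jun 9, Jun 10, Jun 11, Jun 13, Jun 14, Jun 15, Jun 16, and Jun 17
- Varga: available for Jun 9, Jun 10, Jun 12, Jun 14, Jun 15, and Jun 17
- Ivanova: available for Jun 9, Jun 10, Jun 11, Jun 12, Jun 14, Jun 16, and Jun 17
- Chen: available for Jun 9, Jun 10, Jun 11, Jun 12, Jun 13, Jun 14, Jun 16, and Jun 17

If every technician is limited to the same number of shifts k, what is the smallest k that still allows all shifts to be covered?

3

With 5 technicians and 11 worker-slots to fill, someone must work at least ⌈11/5⌉ = 3 shifts, so k ≥ 3.
k = 3 works: Jun 9→Greco, Jun 10→Greco, Jun 11→Ivanova+Chen, Jun 12→Varga, Jun 13→Delgado, Jun 14→Varga+Ivanova, Jun 15→Greco, Jun 16→Delgado, Jun 17→Delgado.
Loads: Greco 3, Delgado 3, Varga 2, Ivanova 2, Chen 1 — all ≤ 3.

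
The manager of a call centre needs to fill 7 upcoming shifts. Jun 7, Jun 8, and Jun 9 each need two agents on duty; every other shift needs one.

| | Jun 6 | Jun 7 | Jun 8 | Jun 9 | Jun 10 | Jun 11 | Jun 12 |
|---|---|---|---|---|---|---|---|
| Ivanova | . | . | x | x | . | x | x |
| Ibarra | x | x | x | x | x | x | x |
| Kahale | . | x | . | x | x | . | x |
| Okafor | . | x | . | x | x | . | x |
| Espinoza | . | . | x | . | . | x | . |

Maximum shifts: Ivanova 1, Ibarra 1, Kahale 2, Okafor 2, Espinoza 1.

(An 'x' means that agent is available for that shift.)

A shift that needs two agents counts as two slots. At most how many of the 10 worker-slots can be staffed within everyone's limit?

Total capacity across all agents is 1+1+2+2+1 = 7, and 10 slots are needed, so at most 7 can be filled.
An assignment achieving 7: Jun 6→Ibarra, Jun 7→Kahale+Okafor, Jun 8→Ivanova+Espinoza, Jun 9→Okafor, Jun 10→Kahale.
Loads: Ivanova 1/1, Ibarra 1/1, Kahale 2/2, Okafor 2/2, Espinoza 1/1.

7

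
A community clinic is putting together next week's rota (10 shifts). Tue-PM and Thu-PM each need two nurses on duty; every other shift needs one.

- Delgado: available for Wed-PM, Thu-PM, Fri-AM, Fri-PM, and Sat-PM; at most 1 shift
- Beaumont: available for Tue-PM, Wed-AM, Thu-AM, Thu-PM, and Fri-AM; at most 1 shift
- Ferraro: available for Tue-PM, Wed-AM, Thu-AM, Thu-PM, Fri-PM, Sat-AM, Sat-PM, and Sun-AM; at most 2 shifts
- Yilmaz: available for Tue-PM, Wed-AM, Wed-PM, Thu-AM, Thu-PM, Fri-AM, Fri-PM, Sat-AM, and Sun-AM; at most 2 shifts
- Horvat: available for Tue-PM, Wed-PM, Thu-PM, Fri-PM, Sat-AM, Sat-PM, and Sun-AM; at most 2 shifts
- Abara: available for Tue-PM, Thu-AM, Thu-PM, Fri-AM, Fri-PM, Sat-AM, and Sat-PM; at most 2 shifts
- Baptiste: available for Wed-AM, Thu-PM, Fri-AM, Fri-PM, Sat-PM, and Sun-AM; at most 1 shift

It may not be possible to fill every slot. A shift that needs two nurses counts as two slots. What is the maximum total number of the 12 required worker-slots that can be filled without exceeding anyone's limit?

Total capacity across all nurses is 1+1+2+2+2+2+1 = 11, and 12 slots are needed, so at most 11 can be filled.
An assignment achieving 11: Tue-PM→Yilmaz+Horvat, Wed-AM→Beaumont, Wed-PM→Delgado, Thu-AM→Ferraro, Thu-PM→Baptiste, Fri-AM→Abara, Fri-PM→Abara, Sat-AM→Ferraro, Sat-PM→Horvat, Sun-AM→Yilmaz.
Loads: Delgado 1/1, Beaumont 1/1, Ferraro 2/2, Yilmaz 2/2, Horvat 2/2, Abara 2/2, Baptiste 1/1.

11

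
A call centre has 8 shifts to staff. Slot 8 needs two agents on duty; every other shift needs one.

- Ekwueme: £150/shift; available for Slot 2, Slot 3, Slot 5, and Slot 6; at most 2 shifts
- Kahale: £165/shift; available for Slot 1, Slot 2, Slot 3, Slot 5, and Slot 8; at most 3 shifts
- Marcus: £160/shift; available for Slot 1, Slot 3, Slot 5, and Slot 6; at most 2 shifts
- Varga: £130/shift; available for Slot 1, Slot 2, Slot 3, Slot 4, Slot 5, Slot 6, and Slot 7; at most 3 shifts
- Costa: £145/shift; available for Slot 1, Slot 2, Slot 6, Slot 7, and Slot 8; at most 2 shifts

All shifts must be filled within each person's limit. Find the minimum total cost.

Slot 4 can only be covered by Varga, so that assignment is forced.
Slot 8 can only be covered by Kahale and Costa, so that assignment is forced.
Picking the cheapest available agent for each shift independently would cost £1220, but that ignores the shift limits.
An optimal schedule: Slot 1→Varga, Slot 2→Costa, Slot 3→Ekwueme, Slot 4→Varga, Slot 5→Ekwueme, Slot 6→Marcus, Slot 7→Varga, Slot 8→Costa+Kahale.
Total: 130 + 145 + 150 + 130 + 150 + 160 + 130 + 145 + 165 = £1305.

£1305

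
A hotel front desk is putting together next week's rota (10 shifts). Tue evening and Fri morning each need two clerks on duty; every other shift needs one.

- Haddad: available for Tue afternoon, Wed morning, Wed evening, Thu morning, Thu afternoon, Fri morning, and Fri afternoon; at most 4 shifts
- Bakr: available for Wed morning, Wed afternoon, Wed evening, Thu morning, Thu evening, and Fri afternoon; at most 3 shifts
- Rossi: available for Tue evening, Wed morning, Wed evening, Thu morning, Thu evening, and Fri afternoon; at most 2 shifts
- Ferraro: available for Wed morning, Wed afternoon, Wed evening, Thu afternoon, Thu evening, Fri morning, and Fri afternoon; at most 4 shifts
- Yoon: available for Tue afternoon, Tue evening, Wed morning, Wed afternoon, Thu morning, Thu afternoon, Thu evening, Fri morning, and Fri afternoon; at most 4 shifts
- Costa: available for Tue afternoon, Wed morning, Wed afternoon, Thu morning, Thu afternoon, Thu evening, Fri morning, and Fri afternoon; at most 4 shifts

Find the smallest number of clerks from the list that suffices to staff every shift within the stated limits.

4

12 slots to fill and no one can take more than 4, so at least ⌈12/4⌉ = 3 clerks are needed.
No set of 3 clerks can cover every shift (each such set leaves at least one shift with no one available or exceeds a cap).
Haddad, Bakr, Rossi, and Yoon alone can cover everything: Tue afternoon→Haddad, Tue evening→Rossi+Yoon, Wed morning→Bakr, Wed afternoon→Bakr, Wed evening→Haddad, Thu morning→Rossi, Thu afternoon→Haddad, Thu evening→Bakr, Fri morning→Haddad+Yoon, Fri afternoon→Yoon.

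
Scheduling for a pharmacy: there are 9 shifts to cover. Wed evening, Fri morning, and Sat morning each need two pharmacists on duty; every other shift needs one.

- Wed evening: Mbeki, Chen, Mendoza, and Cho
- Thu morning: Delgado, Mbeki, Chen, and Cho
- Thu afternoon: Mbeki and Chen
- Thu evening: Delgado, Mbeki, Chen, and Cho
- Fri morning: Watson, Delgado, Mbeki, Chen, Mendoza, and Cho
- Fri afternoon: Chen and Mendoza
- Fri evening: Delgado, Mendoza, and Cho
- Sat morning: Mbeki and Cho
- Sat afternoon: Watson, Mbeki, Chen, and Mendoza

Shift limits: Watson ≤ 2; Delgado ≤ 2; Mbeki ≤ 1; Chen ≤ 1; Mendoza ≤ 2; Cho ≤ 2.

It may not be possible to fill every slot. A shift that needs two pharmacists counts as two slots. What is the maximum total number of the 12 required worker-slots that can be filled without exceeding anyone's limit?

10

Total capacity across all pharmacists is 2+2+1+1+2+2 = 10, and 12 slots are needed, so at most 10 can be filled.
An assignment achieving 10: Wed evening→Mendoza+Cho, Thu morning→Delgado, Thu afternoon→Mbeki, Fri morning→Watson+Mendoza, Fri afternoon→Chen, Fri evening→Delgado, Sat morning→Cho, Sat afternoon→Watson.
Loads: Watson 2/2, Delgado 2/2, Mbeki 1/1, Chen 1/1, Mendoza 2/2, Cho 2/2.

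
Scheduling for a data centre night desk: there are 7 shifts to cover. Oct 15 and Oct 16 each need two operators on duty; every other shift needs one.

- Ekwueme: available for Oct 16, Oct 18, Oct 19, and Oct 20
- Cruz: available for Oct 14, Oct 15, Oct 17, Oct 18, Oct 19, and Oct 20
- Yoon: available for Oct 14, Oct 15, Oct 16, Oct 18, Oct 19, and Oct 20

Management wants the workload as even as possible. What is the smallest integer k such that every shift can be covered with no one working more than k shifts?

With 3 operators and 9 worker-slots to fill, someone must work at least ⌈9/3⌉ = 3 shifts, so k ≥ 3.
k = 3 works: Oct 14→Cruz, Oct 15→Cruz+Yoon, Oct 16→Ekwueme+Yoon, Oct 17→Cruz, Oct 18→Ekwueme, Oct 19→Ekwueme, Oct 20→Yoon.
Loads: Ekwueme 3, Cruz 3, Yoon 3 — all ≤ 3.

3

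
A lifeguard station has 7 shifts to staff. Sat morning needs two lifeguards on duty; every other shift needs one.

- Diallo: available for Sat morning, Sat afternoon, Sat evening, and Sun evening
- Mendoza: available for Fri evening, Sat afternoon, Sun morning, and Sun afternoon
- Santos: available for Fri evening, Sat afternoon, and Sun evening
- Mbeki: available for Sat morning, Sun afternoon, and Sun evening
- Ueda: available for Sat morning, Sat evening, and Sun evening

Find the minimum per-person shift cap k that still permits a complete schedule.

2

With 5 lifeguards and 8 worker-slots to fill, someone must work at least ⌈8/5⌉ = 2 shifts, so k ≥ 2.
k = 2 works: Fri evening→Mendoza, Sat morning→Diallo+Mbeki, Sat afternoon→Santos, Sat evening→Diallo, Sun morning→Mendoza, Sun afternoon→Mbeki, Sun evening→Santos.
Loads: Diallo 2, Mendoza 2, Santos 2, Mbeki 2, Ueda 0 — all ≤ 2.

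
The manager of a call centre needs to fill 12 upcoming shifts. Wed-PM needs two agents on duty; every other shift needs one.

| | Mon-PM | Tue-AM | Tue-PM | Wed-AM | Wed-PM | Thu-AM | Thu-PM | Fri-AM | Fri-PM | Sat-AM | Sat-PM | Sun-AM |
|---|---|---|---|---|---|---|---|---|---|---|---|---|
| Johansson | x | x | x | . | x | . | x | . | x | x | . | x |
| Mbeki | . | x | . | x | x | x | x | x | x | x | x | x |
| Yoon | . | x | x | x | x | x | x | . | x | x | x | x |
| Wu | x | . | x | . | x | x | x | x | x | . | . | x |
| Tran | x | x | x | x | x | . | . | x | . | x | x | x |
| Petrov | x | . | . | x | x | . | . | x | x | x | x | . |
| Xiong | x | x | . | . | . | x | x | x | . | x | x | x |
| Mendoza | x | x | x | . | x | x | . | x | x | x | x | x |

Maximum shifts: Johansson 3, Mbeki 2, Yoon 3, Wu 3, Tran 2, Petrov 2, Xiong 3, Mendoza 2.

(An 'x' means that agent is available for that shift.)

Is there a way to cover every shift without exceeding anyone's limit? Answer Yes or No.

Yes

One valid schedule: Mon-PM→Johansson, Tue-AM→Yoon, Tue-PM→Johansson, Wed-AM→Mbeki, Wed-PM→Wu+Tran, Thu-AM→Mbeki, Thu-PM→Johansson, Fri-AM→Wu, Fri-PM→Yoon, Sat-AM→Tran, Sat-PM→Yoon, Sun-AM→Wu.
Loads: Johansson 3/3, Mbeki 2/2, Yoon 3/3, Wu 3/3, Tran 2/2, Petrov 0/2, Xiong 0/3, Mendoza 0/2 — all within limits.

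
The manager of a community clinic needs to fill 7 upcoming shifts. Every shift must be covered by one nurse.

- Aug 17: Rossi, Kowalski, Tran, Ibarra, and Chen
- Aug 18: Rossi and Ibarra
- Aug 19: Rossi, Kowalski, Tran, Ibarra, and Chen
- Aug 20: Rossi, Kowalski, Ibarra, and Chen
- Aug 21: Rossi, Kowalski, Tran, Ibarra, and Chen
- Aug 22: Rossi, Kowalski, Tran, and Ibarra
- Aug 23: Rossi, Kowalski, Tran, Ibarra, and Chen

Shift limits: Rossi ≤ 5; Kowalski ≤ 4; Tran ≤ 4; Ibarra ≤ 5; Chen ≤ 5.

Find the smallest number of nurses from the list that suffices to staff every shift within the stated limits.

7 slots to fill and no one can take more than 5, so at least ⌈7/5⌉ = 2 nurses are needed.
Rossi and Kowalski alone can cover everything: Aug 17→Rossi, Aug 18→Rossi, Aug 19→Rossi, Aug 20→Rossi, Aug 21→Rossi, Aug 22→Kowalski, Aug 23→Kowalski.

2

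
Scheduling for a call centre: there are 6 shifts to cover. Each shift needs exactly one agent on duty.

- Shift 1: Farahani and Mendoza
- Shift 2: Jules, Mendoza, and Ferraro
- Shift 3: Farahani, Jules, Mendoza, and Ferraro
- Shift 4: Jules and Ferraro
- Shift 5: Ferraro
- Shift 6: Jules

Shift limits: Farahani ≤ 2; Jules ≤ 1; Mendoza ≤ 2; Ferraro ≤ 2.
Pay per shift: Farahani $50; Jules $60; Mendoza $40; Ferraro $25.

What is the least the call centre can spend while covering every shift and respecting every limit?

$240

Shift 5 can only be covered by Ferraro, so that assignment is forced.
Shift 6 can only be covered by Jules, so that assignment is forced.
Picking the cheapest available agent for each shift independently would cost $200, but that ignores the shift limits.
An optimal schedule: Shift 1→Mendoza, Shift 2→Mendoza, Shift 3→Farahani, Shift 4→Ferraro, Shift 5→Ferraro, Shift 6→Jules.
Total: 40 + 40 + 50 + 25 + 25 + 60 = $240.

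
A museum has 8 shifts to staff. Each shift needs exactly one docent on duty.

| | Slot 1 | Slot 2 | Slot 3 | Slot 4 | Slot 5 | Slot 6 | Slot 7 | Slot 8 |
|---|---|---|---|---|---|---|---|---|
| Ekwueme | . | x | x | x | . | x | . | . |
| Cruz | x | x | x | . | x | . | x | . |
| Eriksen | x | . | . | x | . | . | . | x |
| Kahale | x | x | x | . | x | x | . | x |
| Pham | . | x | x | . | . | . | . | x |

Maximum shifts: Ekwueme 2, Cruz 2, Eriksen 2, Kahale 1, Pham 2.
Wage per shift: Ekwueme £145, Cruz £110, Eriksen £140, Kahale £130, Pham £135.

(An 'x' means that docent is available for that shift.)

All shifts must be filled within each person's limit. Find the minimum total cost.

Slot 7 can only be covered by Cruz, so that assignment is forced.
Picking the cheapest available docent for each shift independently would cost £950, but that ignores the shift limits.
An optimal schedule: Slot 1→Eriksen, Slot 2→Pham, Slot 3→Ekwueme, Slot 4→Eriksen, Slot 5→Cruz, Slot 6→Kahale, Slot 7→Cruz, Slot 8→Pham.
Total: 140 + 135 + 145 + 140 + 110 + 130 + 110 + 135 = £1045.

£1045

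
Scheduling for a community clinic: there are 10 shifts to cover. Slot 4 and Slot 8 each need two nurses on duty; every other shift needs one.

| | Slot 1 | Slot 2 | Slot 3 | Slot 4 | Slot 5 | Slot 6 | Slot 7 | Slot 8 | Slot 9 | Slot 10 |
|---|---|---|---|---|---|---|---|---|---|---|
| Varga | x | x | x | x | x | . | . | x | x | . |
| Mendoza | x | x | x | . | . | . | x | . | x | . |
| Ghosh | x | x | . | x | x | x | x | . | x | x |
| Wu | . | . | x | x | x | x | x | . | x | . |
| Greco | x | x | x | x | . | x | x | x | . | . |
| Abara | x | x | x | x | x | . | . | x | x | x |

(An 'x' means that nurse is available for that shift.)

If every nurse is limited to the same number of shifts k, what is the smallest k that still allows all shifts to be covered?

2

With 6 nurses and 12 worker-slots to fill, someone must work at least ⌈12/6⌉ = 2 shifts, so k ≥ 2.
k = 2 works: Slot 1→Mendoza, Slot 2→Greco, Slot 3→Wu, Slot 4→Wu+Abara, Slot 5→Varga, Slot 6→Ghosh, Slot 7→Mendoza, Slot 8→Varga+Greco, Slot 9→Abara, Slot 10→Ghosh.
Loads: Varga 2, Mendoza 2, Ghosh 2, Wu 2, Greco 2, Abara 2 — all ≤ 2.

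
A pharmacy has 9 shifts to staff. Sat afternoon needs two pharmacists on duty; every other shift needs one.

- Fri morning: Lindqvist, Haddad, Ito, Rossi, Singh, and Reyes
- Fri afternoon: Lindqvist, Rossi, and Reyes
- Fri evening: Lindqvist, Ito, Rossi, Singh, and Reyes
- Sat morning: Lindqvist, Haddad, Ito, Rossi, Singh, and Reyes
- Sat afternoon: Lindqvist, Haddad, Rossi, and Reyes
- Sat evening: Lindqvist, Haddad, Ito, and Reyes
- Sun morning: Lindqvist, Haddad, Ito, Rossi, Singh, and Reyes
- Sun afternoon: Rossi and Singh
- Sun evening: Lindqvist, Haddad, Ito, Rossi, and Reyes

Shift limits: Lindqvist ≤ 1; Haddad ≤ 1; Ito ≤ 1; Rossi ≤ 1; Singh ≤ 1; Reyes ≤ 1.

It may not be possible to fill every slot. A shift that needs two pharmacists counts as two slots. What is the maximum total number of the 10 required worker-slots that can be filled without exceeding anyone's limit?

6

Total capacity across all pharmacists is 1+1+1+1+1+1 = 6, and 10 slots are needed, so at most 6 can be filled.
An assignment achieving 6: Fri afternoon→Lindqvist, Fri evening→Singh, Sat afternoon→Haddad+Reyes, Sat evening→Ito, Sun afternoon→Rossi.
Loads: Lindqvist 1/1, Haddad 1/1, Ito 1/1, Rossi 1/1, Singh 1/1, Reyes 1/1.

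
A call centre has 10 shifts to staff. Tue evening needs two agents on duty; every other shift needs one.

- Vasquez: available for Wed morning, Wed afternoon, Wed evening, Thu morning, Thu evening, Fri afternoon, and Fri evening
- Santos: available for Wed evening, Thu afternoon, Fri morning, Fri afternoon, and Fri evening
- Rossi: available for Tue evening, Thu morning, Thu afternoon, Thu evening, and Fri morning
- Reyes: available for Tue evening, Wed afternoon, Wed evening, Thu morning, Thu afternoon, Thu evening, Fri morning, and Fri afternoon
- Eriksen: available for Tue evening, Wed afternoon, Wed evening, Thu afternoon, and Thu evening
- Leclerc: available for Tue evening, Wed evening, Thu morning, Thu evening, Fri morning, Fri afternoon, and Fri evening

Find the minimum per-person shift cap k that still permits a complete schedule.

2

With 6 agents and 11 worker-slots to fill, someone must work at least ⌈11/6⌉ = 2 shifts, so k ≥ 2.
k = 2 works: Tue evening→Eriksen+Leclerc, Wed morning→Vasquez, Wed afternoon→Vasquez, Wed evening→Reyes, Thu morning→Rossi, Thu afternoon→Santos, Thu evening→Eriksen, Fri morning→Rossi, Fri afternoon→Reyes, Fri evening→Santos.
Loads: Vasquez 2, Santos 2, Rossi 2, Reyes 2, Eriksen 2, Leclerc 1 — all ≤ 2.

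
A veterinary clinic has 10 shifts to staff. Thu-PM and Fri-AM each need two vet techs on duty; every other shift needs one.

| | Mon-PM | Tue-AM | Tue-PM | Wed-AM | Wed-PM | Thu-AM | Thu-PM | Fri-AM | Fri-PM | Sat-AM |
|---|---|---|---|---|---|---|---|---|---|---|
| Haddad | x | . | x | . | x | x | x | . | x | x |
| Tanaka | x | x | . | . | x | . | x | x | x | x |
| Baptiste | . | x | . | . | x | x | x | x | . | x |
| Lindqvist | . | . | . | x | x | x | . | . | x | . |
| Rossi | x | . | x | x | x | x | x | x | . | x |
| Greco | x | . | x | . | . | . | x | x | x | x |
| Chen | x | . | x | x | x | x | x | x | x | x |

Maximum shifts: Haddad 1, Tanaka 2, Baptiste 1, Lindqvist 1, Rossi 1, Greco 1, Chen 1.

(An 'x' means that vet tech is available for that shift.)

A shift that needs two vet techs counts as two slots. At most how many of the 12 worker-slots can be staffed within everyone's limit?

Total capacity across all vet techs is 1+2+1+1+1+1+1 = 8, and 12 slots are needed, so at most 8 can be filled.
An assignment achieving 8: Mon-PM→Tanaka, Tue-AM→Tanaka, Tue-PM→Haddad, Wed-AM→Lindqvist, Thu-AM→Baptiste, Fri-AM→Rossi+Greco, Fri-PM→Chen.
Loads: Haddad 1/1, Tanaka 2/2, Baptiste 1/1, Lindqvist 1/1, Rossi 1/1, Greco 1/1, Chen 1/1.

8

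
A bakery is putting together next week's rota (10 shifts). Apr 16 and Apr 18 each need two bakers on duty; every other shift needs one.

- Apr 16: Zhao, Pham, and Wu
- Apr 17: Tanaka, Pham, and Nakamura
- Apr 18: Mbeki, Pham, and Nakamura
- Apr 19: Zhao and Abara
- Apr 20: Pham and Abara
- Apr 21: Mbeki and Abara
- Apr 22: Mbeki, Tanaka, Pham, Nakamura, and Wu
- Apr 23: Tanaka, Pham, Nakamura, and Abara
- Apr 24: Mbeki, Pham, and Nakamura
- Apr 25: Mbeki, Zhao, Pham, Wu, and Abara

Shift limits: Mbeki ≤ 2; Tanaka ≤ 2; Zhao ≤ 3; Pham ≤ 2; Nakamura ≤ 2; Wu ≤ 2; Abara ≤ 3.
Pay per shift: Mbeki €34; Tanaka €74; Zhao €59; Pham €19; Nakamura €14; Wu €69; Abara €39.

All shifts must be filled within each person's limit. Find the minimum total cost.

€428

Picking the cheapest available baker for each shift independently would cost €278, but that ignores the shift limits.
An optimal schedule: Apr 16→Pham+Zhao, Apr 17→Nakamura, Apr 18→Nakamura+Pham, Apr 19→Zhao, Apr 20→Abara, Apr 21→Abara, Apr 22→Mbeki, Apr 23→Abara, Apr 24→Mbeki, Apr 25→Zhao.
Total: 19 + 59 + 14 + 14 + 19 + 59 + 39 + 39 + 34 + 39 + 34 + 59 = €428.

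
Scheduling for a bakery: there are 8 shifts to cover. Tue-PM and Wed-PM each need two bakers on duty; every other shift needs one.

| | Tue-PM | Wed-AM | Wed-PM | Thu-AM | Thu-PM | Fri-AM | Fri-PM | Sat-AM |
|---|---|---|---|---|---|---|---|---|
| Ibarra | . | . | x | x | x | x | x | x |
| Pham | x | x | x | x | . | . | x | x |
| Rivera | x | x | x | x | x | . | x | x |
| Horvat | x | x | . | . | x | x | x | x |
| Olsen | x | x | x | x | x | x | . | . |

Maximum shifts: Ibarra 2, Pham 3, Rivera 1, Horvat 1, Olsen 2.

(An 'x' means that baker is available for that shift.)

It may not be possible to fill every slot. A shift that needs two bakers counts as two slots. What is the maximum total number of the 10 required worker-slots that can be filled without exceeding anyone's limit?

9

Total capacity across all bakers is 2+3+1+1+2 = 9, and 10 slots are needed, so at most 9 can be filled.
An assignment achieving 9: Tue-PM→Pham+Rivera, Wed-AM→Pham, Wed-PM→Ibarra+Pham, Thu-AM→Olsen, Thu-PM→Olsen, Fri-AM→Ibarra, Fri-PM→Horvat.
Loads: Ibarra 2/2, Pham 3/3, Rivera 1/1, Horvat 1/1, Olsen 2/2.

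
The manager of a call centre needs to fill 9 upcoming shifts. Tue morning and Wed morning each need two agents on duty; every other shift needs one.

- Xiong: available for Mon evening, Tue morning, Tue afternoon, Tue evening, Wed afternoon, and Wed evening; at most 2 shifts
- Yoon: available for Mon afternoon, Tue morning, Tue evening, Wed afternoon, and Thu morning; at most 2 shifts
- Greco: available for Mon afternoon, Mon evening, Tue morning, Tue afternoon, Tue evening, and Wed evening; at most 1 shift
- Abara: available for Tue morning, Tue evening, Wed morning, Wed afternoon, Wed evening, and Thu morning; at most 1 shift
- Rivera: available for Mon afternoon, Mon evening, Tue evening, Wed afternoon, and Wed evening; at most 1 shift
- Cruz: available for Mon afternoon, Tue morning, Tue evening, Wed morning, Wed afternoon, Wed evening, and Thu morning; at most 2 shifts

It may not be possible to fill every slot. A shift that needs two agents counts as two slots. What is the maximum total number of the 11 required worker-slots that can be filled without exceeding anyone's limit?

Total capacity across all agents is 2+2+1+1+1+2 = 9, and 11 slots are needed, so at most 9 can be filled.
An assignment achieving 9: Mon afternoon→Yoon, Mon evening→Xiong, Tue morning→Greco+Cruz, Tue afternoon→Xiong, Wed morning→Abara+Cruz, Wed afternoon→Rivera, Thu morning→Yoon.
Loads: Xiong 2/2, Yoon 2/2, Greco 1/1, Abara 1/1, Rivera 1/1, Cruz 2/2.

9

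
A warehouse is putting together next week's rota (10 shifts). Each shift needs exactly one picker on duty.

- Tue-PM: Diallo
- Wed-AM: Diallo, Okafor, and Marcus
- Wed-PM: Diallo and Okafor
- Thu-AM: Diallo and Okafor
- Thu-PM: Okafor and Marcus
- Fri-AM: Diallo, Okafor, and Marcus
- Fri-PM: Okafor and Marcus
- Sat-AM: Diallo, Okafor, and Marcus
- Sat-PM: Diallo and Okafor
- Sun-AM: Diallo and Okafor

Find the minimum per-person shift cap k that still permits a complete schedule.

With 3 pickers and 10 worker-slots to fill, someone must work at least ⌈10/3⌉ = 4 shifts, so k ≥ 4.
k = 4 works: Tue-PM→Diallo, Wed-AM→Okafor, Wed-PM→Diallo, Thu-AM→Diallo, Thu-PM→Okafor, Fri-AM→Marcus, Fri-PM→Okafor, Sat-AM→Marcus, Sat-PM→Diallo, Sun-AM→Okafor.
Loads: Diallo 4, Okafor 4, Marcus 2 — all ≤ 4.

4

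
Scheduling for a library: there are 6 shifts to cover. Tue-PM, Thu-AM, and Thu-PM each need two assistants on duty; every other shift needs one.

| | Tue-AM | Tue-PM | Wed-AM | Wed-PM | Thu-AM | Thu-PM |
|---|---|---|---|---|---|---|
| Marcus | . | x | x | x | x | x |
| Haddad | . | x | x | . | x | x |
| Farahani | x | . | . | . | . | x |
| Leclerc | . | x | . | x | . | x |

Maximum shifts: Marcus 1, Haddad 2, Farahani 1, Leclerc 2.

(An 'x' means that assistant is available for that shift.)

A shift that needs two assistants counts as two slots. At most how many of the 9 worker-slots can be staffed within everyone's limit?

Total capacity across all assistants is 1+2+1+2 = 6, and 9 slots are needed, so at most 6 can be filled.
An assignment achieving 6: Tue-AM→Farahani, Tue-PM→Haddad+Leclerc, Wed-AM→Marcus, Wed-PM→Leclerc, Thu-AM→Haddad.
Loads: Marcus 1/1, Haddad 2/2, Farahani 1/1, Leclerc 2/2.

6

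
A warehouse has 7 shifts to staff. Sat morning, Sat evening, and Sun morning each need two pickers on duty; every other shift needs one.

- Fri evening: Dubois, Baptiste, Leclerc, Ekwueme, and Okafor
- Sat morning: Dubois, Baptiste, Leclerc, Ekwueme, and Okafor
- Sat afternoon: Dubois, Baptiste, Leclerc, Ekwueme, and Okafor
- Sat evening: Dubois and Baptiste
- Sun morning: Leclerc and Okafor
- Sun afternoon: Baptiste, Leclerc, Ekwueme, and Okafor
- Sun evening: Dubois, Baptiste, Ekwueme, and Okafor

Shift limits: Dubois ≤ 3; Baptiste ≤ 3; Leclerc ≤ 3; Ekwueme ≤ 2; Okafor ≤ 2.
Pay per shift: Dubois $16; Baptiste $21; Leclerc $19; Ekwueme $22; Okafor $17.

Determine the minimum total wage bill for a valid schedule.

Sat evening can only be covered by Dubois and Baptiste, so that assignment is forced.
Sun morning can only be covered by Leclerc and Okafor, so that assignment is forced.
Picking the cheapest available picker for each shift independently would cost $171, but that ignores the shift limits.
An optimal schedule: Fri evening→Dubois, Sat morning→Leclerc+Baptiste, Sat afternoon→Leclerc, Sat evening→Dubois+Baptiste, Sun morning→Okafor+Leclerc, Sun afternoon→Okafor, Sun evening→Dubois.
Total: 16 + 19 + 21 + 19 + 16 + 21 + 17 + 19 + 17 + 16 = $181.

$181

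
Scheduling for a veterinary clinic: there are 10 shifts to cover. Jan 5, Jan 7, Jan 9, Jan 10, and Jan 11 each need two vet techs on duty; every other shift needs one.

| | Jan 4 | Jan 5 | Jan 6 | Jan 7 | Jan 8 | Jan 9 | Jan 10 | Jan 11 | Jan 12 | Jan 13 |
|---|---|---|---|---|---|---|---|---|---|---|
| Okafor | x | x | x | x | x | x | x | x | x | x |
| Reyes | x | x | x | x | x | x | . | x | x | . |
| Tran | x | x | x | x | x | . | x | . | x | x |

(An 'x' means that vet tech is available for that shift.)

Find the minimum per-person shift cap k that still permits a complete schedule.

5

With 3 vet techs and 15 worker-slots to fill, someone must work at least ⌈15/3⌉ = 5 shifts, so k ≥ 5.
k = 5 works: Jan 4→Okafor, Jan 5→Reyes+Tran, Jan 6→Reyes, Jan 7→Reyes+Tran, Jan 8→Tran, Jan 9→Okafor+Reyes, Jan 10→Okafor+Tran, Jan 11→Okafor+Reyes, Jan 12→Tran, Jan 13→Okafor.
Loads: Okafor 5, Reyes 5, Tran 5 — all ≤ 5.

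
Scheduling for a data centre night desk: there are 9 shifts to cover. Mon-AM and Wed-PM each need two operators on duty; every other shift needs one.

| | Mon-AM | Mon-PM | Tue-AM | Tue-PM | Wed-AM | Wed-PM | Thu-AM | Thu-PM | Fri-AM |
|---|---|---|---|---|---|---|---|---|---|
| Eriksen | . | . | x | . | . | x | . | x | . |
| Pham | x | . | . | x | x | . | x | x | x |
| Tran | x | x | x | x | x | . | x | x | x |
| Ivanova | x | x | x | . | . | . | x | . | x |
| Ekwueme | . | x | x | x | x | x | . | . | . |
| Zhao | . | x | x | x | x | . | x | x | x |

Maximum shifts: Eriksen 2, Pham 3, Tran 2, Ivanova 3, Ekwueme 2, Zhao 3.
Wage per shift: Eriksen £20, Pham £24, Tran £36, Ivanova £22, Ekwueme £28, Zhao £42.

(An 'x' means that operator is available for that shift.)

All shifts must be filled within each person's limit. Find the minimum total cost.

Wed-PM can only be covered by Eriksen and Ekwueme, so that assignment is forced.
Picking the cheapest available operator for each shift independently would cost £248, but that ignores the shift limits.
An optimal schedule: Mon-AM→Ivanova+Pham, Mon-PM→Ivanova, Tue-AM→Ekwueme, Tue-PM→Pham, Wed-AM→Pham, Wed-PM→Eriksen+Ekwueme, Thu-AM→Ivanova, Thu-PM→Eriksen, Fri-AM→Tran.
Total: 22 + 24 + 22 + 28 + 24 + 24 + 20 + 28 + 22 + 20 + 36 = £270.

£270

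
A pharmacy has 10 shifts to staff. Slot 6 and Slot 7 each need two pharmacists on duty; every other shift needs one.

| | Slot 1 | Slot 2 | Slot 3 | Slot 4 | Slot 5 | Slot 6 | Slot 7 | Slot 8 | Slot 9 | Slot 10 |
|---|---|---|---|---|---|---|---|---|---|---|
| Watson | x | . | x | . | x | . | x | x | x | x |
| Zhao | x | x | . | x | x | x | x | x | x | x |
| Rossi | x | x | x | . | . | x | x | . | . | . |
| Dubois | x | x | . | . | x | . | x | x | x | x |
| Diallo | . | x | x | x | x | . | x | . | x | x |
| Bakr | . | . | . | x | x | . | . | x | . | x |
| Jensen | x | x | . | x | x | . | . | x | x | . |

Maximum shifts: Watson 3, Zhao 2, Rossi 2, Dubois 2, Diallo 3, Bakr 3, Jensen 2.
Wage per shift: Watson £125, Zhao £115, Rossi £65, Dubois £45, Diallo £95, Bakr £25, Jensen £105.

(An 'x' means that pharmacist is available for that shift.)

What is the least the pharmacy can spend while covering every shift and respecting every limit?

£800

Slot 6 can only be covered by Zhao and Rossi, so that assignment is forced.
Picking the cheapest available pharmacist for each shift independently would cost £590, but that ignores the shift limits.
An optimal schedule: Slot 1→Dubois, Slot 2→Diallo, Slot 3→Rossi, Slot 4→Bakr, Slot 5→Jensen, Slot 6→Rossi+Zhao, Slot 7→Dubois+Diallo, Slot 8→Bakr, Slot 9→Diallo, Slot 10→Bakr.
Total: 45 + 95 + 65 + 25 + 105 + 65 + 115 + 45 + 95 + 25 + 95 + 25 = £800.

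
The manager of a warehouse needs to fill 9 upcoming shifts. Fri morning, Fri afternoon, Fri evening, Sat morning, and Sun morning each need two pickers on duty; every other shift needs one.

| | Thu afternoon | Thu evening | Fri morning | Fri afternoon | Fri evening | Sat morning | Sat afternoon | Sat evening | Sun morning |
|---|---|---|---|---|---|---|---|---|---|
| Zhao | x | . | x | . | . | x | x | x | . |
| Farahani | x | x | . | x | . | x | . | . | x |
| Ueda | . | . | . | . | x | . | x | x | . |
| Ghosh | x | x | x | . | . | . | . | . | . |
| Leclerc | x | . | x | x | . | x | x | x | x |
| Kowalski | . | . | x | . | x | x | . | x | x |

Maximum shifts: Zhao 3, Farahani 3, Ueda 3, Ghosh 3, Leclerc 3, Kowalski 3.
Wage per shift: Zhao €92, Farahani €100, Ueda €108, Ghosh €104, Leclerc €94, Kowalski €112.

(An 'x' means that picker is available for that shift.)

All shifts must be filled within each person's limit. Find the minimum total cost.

Fri afternoon can only be covered by Farahani and Leclerc, so that assignment is forced.
Fri evening can only be covered by Ueda and Kowalski, so that assignment is forced.
Picking the cheapest available picker for each shift independently would cost €1356, but that ignores the shift limits.
An optimal schedule: Thu afternoon→Ghosh, Thu evening→Ghosh, Fri morning→Zhao+Ghosh, Fri afternoon→Leclerc+Farahani, Fri evening→Ueda+Kowalski, Sat morning→Leclerc+Farahani, Sat afternoon→Zhao, Sat evening→Zhao, Sun morning→Leclerc+Farahani.
Total: 104 + 104 + 92 + 104 + 94 + 100 + 108 + 112 + 94 + 100 + 92 + 92 + 94 + 100 = €1390.

€1390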